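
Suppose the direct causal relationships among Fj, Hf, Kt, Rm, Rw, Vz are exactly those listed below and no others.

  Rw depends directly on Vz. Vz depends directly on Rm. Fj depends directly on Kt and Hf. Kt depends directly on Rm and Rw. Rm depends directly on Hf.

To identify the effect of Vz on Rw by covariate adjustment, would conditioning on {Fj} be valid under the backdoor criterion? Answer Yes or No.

No

Backdoor paths from Vz to Rw (paths whose first edge points into Vz):
  P1: Vz <- Rm <- Hf -> Fj <- Kt <- Rw
  P2: Vz <- Rm -> Kt <- Rw
Condition 1 (no descendant of Vz in the set): FAILS — Fj is a descendant of Vz.
Condition 2 (every backdoor path blocked by {Fj}):
  P1: open — collider(s) Fj are conditioned on (or have a conditioned descendant) and no non-collider on the path is in the set.
  P2: open — collider(s) Kt are conditioned on (or have a conditioned descendant) and no non-collider on the path is in the set.
{Fj} does not satisfy the backdoor criterion.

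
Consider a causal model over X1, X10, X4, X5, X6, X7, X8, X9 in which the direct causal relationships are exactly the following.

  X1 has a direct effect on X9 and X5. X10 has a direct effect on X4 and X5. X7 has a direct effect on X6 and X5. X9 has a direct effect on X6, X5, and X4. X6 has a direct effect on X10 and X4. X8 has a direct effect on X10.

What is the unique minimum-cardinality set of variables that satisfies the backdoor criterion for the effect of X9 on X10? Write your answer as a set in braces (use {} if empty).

{}

Variables eligible for adjustment (non-descendants of X9, excluding X9 and X10): {X1, X7, X8}.
Backdoor paths from X9 to X10:
  P1: X9 <- X1 -> X5 <- X7 -> X6 -> X10
  P2: X9 <- X1 -> X5 <- X7 -> X6 -> X4 <- X10
  P3: X9 <- X1 -> X5 <- X10
Each backdoor path contains an unconditioned collider, so every path is already blocked with the empty conditioning set:
  P1: blocked at collider X5 (neither it nor any descendant is in the conditioning set).
  P2: blocked at collider X5 (neither it nor any descendant is in the conditioning set).
  P3: blocked at collider X5 (neither it nor any descendant is in the conditioning set).
The empty set is therefore the unique smallest valid set.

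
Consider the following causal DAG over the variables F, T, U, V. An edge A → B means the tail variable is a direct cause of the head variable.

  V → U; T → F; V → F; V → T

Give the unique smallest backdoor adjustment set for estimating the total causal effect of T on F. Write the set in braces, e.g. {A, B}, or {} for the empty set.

{V}

Variables eligible for adjustment (non-descendants of T, excluding T and F): {U, V}.
Backdoor paths from T to F:
  P1: T <- V -> F
The empty set is not sufficient: P1 (T <- V -> F) has no collider blocking it and no conditioned non-collider, so it is open.
Try {V}:
  P1: blocked at fork node V ∈ conditioning set.
{V} contains no descendant of T and blocks every backdoor path.
No other singleton works — e.g. {U} leaves P1 open — so {V} is the unique smallest valid adjustment set.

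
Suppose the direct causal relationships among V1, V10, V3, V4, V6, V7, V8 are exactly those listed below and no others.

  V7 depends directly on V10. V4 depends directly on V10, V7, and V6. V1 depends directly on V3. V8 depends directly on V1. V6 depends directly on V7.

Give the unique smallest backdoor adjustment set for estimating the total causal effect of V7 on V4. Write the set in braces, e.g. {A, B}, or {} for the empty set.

{V10}

Variables eligible for adjustment (non-descendants of V7, excluding V7 and V4): {V1, V10, V3, V8}.
Backdoor paths from V7 to V4:
  P1: V7 <- V10 -> V4
The empty set is not sufficient: P1 (V7 <- V10 -> V4) has no collider blocking it and no conditioned non-collider, so it is open.
Try {V10}:
  P1: blocked at fork node V10 ∈ conditioning set.
{V10} contains no descendant of V7 and blocks every backdoor path.
No other singleton works — e.g. {V3} leaves P1 open — so {V10} is the unique smallest valid adjustment set.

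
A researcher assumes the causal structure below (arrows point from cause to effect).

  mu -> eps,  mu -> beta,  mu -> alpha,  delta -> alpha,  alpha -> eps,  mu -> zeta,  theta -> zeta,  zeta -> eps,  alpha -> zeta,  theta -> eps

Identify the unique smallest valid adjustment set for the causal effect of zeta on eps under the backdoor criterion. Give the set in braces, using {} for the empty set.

Variables eligible for adjustment (non-descendants of zeta, excluding zeta and eps): {alpha, beta, delta, mu, theta}.
Backdoor paths from zeta to eps:
  P1: zeta <- mu -> alpha -> eps
  P2: zeta <- mu -> eps
  P3: zeta <- alpha <- mu -> eps
  P4: zeta <- alpha -> eps
  P5: zeta <- theta -> eps
The empty set is not sufficient: P1 (zeta <- mu -> alpha -> eps) has no collider blocking it and no conditioned non-collider, so it is open.
Try {alpha, mu, theta}:
  P1: blocked at fork node mu ∈ conditioning set.
  P2: blocked at fork node mu ∈ conditioning set.
  P3: blocked at chain node alpha ∈ conditioning set.
  P4: blocked at fork node alpha ∈ conditioning set.
  P5: blocked at fork node theta ∈ conditioning set.
{alpha, mu, theta} contains no descendant of zeta and blocks every backdoor path.
Every element of {alpha, mu, theta} is needed (dropping alpha leaves P4 open; dropping mu leaves P2 open; dropping theta leaves P5 open), so no proper subset is valid.
Among all size-3 subsets of the eligible variables, only {alpha, mu, theta} blocks every backdoor path, so it is the unique smallest valid adjustment set.

{alpha, mu, theta}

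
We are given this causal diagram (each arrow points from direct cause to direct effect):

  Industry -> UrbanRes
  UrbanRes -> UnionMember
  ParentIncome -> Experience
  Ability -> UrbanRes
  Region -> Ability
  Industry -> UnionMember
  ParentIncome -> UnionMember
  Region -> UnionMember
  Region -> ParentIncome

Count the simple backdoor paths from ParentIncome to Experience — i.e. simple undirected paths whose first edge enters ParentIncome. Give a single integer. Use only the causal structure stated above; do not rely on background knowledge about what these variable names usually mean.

A backdoor path from ParentIncome to Experience is any simple undirected path whose first edge points into ParentIncome (i.e. leaves ParentIncome via a parent).
Parents of ParentIncome: {Region}.
No simple path from any parent of ParentIncome reaches Experience without revisiting ParentIncome, so there are no backdoor paths.

0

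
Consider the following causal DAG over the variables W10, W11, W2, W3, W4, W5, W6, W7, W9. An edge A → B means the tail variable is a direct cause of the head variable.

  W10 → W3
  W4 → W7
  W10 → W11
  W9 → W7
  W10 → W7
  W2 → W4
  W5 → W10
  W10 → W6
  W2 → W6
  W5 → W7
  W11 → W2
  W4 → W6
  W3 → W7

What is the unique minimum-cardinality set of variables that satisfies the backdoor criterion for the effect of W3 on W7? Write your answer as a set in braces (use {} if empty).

Variables eligible for adjustment (non-descendants of W3, excluding W3 and W7): {W10, W11, W2, W4, W5, W6, W9}.
Backdoor paths from W3 to W7:
  P1: W3 <- W10 <- W5 -> W7
  P2: W3 <- W10 -> W11 -> W2 -> W4 -> W7
  P3: W3 <- W10 -> W11 -> W2 -> W6 <- W4 -> W7
  P4: W3 <- W10 -> W6 <- W2 -> W4 -> W7
  P5: W3 <- W10 -> W6 <- W4 -> W7
  P6: W3 <- W10 -> W7
The empty set is not sufficient: P1 (W3 <- W10 <- W5 -> W7) has no collider blocking it and no conditioned non-collider, so it is open.
Try {W10}:
  P1: blocked at chain node W10 ∈ conditioning set.
  P2: blocked at fork node W10 ∈ conditioning set.
  P3: blocked at fork node W10 ∈ conditioning set.
  P4: blocked at fork node W10 ∈ conditioning set.
  P5: blocked at fork node W10 ∈ conditioning set.
  P6: blocked at fork node W10 ∈ conditioning set.
{W10} contains no descendant of W3 and blocks every backdoor path.
No other singleton works — e.g. {W5} leaves P2 open — so {W10} is the unique smallest valid adjustment set.

{W10}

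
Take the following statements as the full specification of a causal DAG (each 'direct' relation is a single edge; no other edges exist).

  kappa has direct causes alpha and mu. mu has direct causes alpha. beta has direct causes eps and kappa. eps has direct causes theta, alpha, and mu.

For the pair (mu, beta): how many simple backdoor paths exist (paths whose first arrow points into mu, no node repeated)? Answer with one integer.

A backdoor path from mu to beta is any simple undirected path whose first edge points into mu (i.e. leaves mu via a parent).
Parents of mu: {alpha}.
Enumerating:
  P1: mu <- alpha -> kappa -> beta
  P2: mu <- alpha -> eps -> beta
That exhausts the simple backdoor paths. Count: 2.

2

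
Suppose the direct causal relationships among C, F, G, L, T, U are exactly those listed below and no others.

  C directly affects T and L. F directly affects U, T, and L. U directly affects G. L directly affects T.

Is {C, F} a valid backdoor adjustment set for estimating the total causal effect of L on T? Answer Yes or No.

Backdoor paths from L to T (paths whose first edge points into L):
  P1: L <- F -> T
  P2: L <- C -> T
Condition 1 (no descendant of L in the set): holds — descendants of L are {T}; none are in {C, F}.
Condition 2 (every backdoor path blocked by {C, F}):
  P1: blocked at fork node F ∈ conditioning set.
  P2: blocked at fork node C ∈ conditioning set.
{C, F} satisfies the backdoor criterion.

Yes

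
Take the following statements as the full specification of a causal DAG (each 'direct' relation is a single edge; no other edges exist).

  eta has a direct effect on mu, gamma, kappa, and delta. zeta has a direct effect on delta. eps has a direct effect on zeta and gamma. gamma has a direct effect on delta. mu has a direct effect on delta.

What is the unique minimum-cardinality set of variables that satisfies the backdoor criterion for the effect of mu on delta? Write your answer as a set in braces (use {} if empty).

{eta}

Variables eligible for adjustment (non-descendants of mu, excluding mu and delta): {eps, eta, gamma, kappa, zeta}.
Backdoor paths from mu to delta:
  P1: mu <- eta -> gamma <- eps -> zeta -> delta
  P2: mu <- eta -> gamma -> delta
  P3: mu <- eta -> delta
The empty set is not sufficient: P2 (mu <- eta -> gamma -> delta) has no collider blocking it and no conditioned non-collider, so it is open.
Try {eta}:
  P1: blocked at fork node eta ∈ conditioning set.
  P2: blocked at fork node eta ∈ conditioning set.
  P3: blocked at fork node eta ∈ conditioning set.
{eta} contains no descendant of mu and blocks every backdoor path.
No other singleton works — e.g. {eps} leaves P2 open — so {eta} is the unique smallest valid adjustment set.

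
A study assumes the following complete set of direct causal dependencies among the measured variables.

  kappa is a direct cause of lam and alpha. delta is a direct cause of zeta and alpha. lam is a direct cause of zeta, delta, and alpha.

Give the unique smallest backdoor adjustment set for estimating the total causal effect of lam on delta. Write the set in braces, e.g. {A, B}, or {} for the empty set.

Variables eligible for adjustment (non-descendants of lam, excluding lam and delta): {kappa}.
Backdoor paths from lam to delta:
  P1: lam <- kappa -> alpha <- delta
Each backdoor path contains an unconditioned collider, so every path is already blocked with the empty conditioning set:
  P1: blocked at collider alpha (neither it nor any descendant is in the conditioning set).
The empty set is therefore the unique smallest valid set.

{}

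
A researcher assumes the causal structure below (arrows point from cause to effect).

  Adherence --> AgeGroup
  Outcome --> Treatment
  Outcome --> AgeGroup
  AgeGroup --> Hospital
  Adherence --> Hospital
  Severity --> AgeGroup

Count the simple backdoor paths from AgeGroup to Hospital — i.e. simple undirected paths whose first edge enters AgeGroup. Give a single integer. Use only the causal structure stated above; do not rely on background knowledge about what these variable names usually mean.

A backdoor path from AgeGroup to Hospital is any simple undirected path whose first edge points into AgeGroup (i.e. leaves AgeGroup via a parent).
Parents of AgeGroup: {Adherence, Outcome, Severity}.
Enumerating:
  P1: AgeGroup <- Adherence -> Hospital
That exhausts the simple backdoor paths. Count: 1.

1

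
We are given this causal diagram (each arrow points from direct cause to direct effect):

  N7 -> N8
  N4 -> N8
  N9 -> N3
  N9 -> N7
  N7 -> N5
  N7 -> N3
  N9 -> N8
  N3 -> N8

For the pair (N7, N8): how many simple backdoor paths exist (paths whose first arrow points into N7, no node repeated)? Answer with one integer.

A backdoor path from N7 to N8 is any simple undirected path whose first edge points into N7 (i.e. leaves N7 via a parent).
Parents of N7: {N9}.
Enumerating:
  P1: N7 <- N9 -> N3 -> N8
  P2: N7 <- N9 -> N8
That exhausts the simple backdoor paths. Count: 2.

2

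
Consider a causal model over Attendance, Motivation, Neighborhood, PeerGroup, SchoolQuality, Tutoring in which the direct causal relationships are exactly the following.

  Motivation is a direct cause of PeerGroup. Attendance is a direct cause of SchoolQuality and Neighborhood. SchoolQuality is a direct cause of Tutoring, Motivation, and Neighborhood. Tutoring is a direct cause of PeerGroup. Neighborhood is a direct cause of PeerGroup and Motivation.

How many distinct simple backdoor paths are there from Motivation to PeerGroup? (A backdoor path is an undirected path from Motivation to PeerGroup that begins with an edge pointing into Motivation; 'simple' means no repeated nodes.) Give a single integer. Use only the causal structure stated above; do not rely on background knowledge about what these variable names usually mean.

A backdoor path from Motivation to PeerGroup is any simple undirected path whose first edge points into Motivation (i.e. leaves Motivation via a parent).
Parents of Motivation: {Neighborhood, SchoolQuality}.
Enumerating:
  P1: Motivation <- SchoolQuality <- Attendance -> Neighborhood -> PeerGroup
  P2: Motivation <- SchoolQuality -> Neighborhood -> PeerGroup
  P3: Motivation <- SchoolQuality -> Tutoring -> PeerGroup
  P4: Motivation <- Neighborhood <- Attendance -> SchoolQuality -> Tutoring -> PeerGroup
  P5: Motivation <- Neighborhood <- SchoolQuality -> Tutoring -> PeerGroup
  P6: Motivation <- Neighborhood -> PeerGroup
That exhausts the simple backdoor paths. Count: 6.

6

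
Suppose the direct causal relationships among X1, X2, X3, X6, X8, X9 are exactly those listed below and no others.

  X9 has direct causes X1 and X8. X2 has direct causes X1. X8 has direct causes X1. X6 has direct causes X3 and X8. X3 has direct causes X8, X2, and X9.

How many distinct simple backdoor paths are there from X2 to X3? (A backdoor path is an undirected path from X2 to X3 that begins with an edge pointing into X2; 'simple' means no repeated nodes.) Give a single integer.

A backdoor path from X2 to X3 is any simple undirected path whose first edge points into X2 (i.e. leaves X2 via a parent).
Parents of X2: {X1}.
Enumerating:
  P1: X2 <- X1 -> X8 -> X9 -> X3
  P2: X2 <- X1 -> X8 -> X3
  P3: X2 <- X1 -> X8 -> X6 <- X3
  P4: X2 <- X1 -> X9 <- X8 -> X3
  P5: X2 <- X1 -> X9 <- X8 -> X6 <- X3
  P6: X2 <- X1 -> X9 -> X3
That exhausts the simple backdoor paths. Count: 6.

6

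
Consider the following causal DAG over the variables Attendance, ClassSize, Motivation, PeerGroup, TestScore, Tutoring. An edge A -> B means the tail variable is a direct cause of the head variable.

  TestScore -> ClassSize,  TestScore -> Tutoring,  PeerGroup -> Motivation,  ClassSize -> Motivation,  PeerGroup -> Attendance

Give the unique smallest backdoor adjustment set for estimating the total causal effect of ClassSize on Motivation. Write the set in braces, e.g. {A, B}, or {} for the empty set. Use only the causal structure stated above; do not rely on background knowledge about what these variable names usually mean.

Variables eligible for adjustment (non-descendants of ClassSize, excluding ClassSize and Motivation): {Attendance, PeerGroup, TestScore, Tutoring}.
Backdoor paths from ClassSize to Motivation:
  (none)
With no backdoor paths the empty set already satisfies the criterion, and it is trivially minimal.

{}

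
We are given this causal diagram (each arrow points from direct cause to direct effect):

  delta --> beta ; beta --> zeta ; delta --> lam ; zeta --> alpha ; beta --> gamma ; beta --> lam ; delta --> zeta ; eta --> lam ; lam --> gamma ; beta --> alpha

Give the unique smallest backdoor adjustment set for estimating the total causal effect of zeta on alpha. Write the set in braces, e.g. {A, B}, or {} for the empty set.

Variables eligible for adjustment (non-descendants of zeta, excluding zeta and alpha): {beta, delta, eta, gamma, lam}.
Backdoor paths from zeta to alpha:
  P1: zeta <- delta -> beta -> alpha
  P2: zeta <- delta -> lam <- beta -> alpha
  P3: zeta <- delta -> lam -> gamma <- beta -> alpha
  P4: zeta <- beta -> alpha
The empty set is not sufficient: P1 (zeta <- delta -> beta -> alpha) has no collider blocking it and no conditioned non-collider, so it is open.
Try {beta}:
  P1: blocked at chain node beta ∈ conditioning set.
  P2: blocked at collider lam (neither it nor any descendant is in the conditioning set).
  P3: blocked at collider gamma (neither it nor any descendant is in the conditioning set).
  P4: blocked at fork node beta ∈ conditioning set.
{beta} contains no descendant of zeta and blocks every backdoor path.
No other singleton works — e.g. {eta} leaves P1 open — so {beta} is the unique smallest valid adjustment set.

{beta}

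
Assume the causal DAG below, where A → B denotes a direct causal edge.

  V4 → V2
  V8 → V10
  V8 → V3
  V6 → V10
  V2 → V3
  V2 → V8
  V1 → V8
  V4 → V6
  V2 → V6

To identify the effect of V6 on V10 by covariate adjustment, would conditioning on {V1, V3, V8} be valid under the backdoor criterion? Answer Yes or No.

Backdoor paths from V6 to V10 (paths whose first edge points into V6):
  P1: V6 <- V4 -> V2 -> V8 -> V10
  P2: V6 <- V4 -> V2 -> V3 <- V8 -> V10
  P3: V6 <- V2 -> V8 -> V10
  P4: V6 <- V2 -> V3 <- V8 -> V10
Condition 1 (no descendant of V6 in the set): holds — descendants of V6 are {V10}; none are in {V1, V3, V8}.
Condition 2 (every backdoor path blocked by {V1, V3, V8}):
  P1: blocked at chain node V8 ∈ conditioning set.
  P2: blocked at fork node V8 ∈ conditioning set.
  P3: blocked at chain node V8 ∈ conditioning set.
  P4: blocked at fork node V8 ∈ conditioning set.
{V1, V3, V8} satisfies the backdoor criterion.

Yes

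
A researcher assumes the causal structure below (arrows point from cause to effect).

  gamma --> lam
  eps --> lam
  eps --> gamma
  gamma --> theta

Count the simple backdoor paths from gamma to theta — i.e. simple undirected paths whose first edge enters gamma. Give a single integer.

0

A backdoor path from gamma to theta is any simple undirected path whose first edge points into gamma (i.e. leaves gamma via a parent).
Parents of gamma: {eps}.
No simple path from any parent of gamma reaches theta without revisiting gamma, so there are no backdoor paths.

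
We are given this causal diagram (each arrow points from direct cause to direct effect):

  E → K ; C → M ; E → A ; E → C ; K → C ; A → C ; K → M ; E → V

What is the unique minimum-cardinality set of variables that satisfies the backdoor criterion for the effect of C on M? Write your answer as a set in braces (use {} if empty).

{K}

Variables eligible for adjustment (non-descendants of C, excluding C and M): {A, E, K, V}.
Backdoor paths from C to M:
  P1: C <- E -> K -> M
  P2: C <- K -> M
  P3: C <- A <- E -> K -> M
The empty set is not sufficient: P1 (C <- E -> K -> M) has no collider blocking it and no conditioned non-collider, so it is open.
Try {K}:
  P1: blocked at chain node K ∈ conditioning set.
  P2: blocked at fork node K ∈ conditioning set.
  P3: blocked at chain node K ∈ conditioning set.
{K} contains no descendant of C and blocks every backdoor path.
No other singleton works — e.g. {E} leaves P2 open — so {K} is the unique smallest valid adjustment set.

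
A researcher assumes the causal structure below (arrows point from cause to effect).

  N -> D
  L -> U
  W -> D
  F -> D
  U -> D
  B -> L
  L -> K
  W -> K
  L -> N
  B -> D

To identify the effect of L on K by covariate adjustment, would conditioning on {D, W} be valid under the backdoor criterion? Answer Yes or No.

No

Backdoor paths from L to K (paths whose first edge points into L):
  P1: L <- B -> D <- W -> K
Condition 1 (no descendant of L in the set): FAILS — D is a descendant of L.
Condition 2 (every backdoor path blocked by {D, W}):
  P1: blocked at fork node W ∈ conditioning set.
{D, W} does not satisfy the backdoor criterion.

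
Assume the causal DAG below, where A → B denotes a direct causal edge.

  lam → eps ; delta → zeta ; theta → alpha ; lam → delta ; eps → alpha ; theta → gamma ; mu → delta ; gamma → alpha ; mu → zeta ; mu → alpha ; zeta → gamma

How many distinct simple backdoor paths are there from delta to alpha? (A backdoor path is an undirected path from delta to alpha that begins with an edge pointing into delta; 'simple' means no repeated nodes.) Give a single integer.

A backdoor path from delta to alpha is any simple undirected path whose first edge points into delta (i.e. leaves delta via a parent).
Parents of delta: {lam, mu}.
Enumerating:
  P1: delta <- lam -> eps -> alpha
  P2: delta <- mu -> zeta -> gamma <- theta -> alpha
  P3: delta <- mu -> zeta -> gamma -> alpha
  P4: delta <- mu -> alpha
That exhausts the simple backdoor paths. Count: 4.

4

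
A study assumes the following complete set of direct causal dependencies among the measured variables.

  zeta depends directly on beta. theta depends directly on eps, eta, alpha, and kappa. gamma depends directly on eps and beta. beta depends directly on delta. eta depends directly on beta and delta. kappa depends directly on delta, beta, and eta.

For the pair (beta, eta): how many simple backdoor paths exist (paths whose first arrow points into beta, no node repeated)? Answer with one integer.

3

A backdoor path from beta to eta is any simple undirected path whose first edge points into beta (i.e. leaves beta via a parent).
Parents of beta: {delta}.
Enumerating:
  P1: beta <- delta -> eta
  P2: beta <- delta -> kappa <- eta
  P3: beta <- delta -> kappa -> theta <- eta
That exhausts the simple backdoor paths. Count: 3.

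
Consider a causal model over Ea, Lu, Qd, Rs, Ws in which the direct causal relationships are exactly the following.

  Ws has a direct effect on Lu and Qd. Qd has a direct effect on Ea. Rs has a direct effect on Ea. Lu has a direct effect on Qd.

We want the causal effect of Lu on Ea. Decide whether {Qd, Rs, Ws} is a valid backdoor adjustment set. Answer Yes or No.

No

Backdoor paths from Lu to Ea (paths whose first edge points into Lu):
  P1: Lu <- Ws -> Qd -> Ea
Condition 1 (no descendant of Lu in the set): FAILS — Qd is a descendant of Lu.
Condition 2 (every backdoor path blocked by {Qd, Rs, Ws}):
  P1: blocked at fork node Ws ∈ conditioning set.
{Qd, Rs, Ws} does not satisfy the backdoor criterion.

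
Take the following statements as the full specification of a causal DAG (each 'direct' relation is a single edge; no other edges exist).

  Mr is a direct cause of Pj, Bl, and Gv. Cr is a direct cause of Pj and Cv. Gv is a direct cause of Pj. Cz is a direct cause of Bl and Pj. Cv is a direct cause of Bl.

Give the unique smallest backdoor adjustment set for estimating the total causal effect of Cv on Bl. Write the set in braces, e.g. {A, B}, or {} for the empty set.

{}

Variables eligible for adjustment (non-descendants of Cv, excluding Cv and Bl): {Cr, Cz, Gv, Mr, Pj}.
Backdoor paths from Cv to Bl:
  P1: Cv <- Cr -> Pj <- Mr -> Bl
  P2: Cv <- Cr -> Pj <- Gv <- Mr -> Bl
  P3: Cv <- Cr -> Pj <- Cz -> Bl
Each backdoor path contains an unconditioned collider, so every path is already blocked with the empty conditioning set:
  P1: blocked at collider Pj (neither it nor any descendant is in the conditioning set).
  P2: blocked at collider Pj (neither it nor any descendant is in the conditioning set).
  P3: blocked at collider Pj (neither it nor any descendant is in the conditioning set).
The empty set is therefore the unique smallest valid set.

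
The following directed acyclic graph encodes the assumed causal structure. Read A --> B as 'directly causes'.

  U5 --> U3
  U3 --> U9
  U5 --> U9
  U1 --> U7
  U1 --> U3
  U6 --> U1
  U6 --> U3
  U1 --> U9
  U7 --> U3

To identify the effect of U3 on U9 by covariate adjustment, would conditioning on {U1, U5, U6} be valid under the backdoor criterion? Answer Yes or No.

Yes

Backdoor paths from U3 to U9 (paths whose first edge points into U3):
  P1: U3 <- U5 -> U9
  P2: U3 <- U6 -> U1 -> U9
  P3: U3 <- U1 -> U9
  P4: U3 <- U7 <- U1 -> U9
Condition 1 (no descendant of U3 in the set): holds — descendants of U3 are {U9}; none are in {U1, U5, U6}.
Condition 2 (every backdoor path blocked by {U1, U5, U6}):
  P1: blocked at fork node U5 ∈ conditioning set.
  P2: blocked at fork node U6 ∈ conditioning set.
  P3: blocked at fork node U1 ∈ conditioning set.
  P4: blocked at fork node U1 ∈ conditioning set.
{U1, U5, U6} satisfies the backdoor criterion.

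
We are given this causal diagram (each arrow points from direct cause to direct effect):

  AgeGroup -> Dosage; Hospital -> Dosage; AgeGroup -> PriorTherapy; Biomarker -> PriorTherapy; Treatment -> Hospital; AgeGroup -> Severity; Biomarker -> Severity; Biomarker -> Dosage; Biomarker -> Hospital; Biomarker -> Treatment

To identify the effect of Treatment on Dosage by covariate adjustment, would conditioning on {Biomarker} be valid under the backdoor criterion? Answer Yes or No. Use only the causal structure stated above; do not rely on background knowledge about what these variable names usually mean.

Yes

Backdoor paths from Treatment to Dosage (paths whose first edge points into Treatment):
  P1: Treatment <- Biomarker -> Hospital -> Dosage
  P2: Treatment <- Biomarker -> Dosage
  P3: Treatment <- Biomarker -> PriorTherapy <- AgeGroup -> Dosage
  P4: Treatment <- Biomarker -> Severity <- AgeGroup -> Dosage
Condition 1 (no descendant of Treatment in the set): holds — descendants of Treatment are {Dosage, Hospital}; none are in {Biomarker}.
Condition 2 (every backdoor path blocked by {Biomarker}):
  P1: blocked at fork node Biomarker ∈ conditioning set.
  P2: blocked at fork node Biomarker ∈ conditioning set.
  P3: blocked at fork node Biomarker ∈ conditioning set.
  P4: blocked at fork node Biomarker ∈ conditioning set.
{Biomarker} satisfies the backdoor criterion.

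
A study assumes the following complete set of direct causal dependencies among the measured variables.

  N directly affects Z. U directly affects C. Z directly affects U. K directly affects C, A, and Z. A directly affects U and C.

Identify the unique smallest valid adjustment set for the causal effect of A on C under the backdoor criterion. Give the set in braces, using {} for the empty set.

Variables eligible for adjustment (non-descendants of A, excluding A and C): {K, N, Z}.
Backdoor paths from A to C:
  P1: A <- K -> Z -> U -> C
  P2: A <- K -> C
The empty set is not sufficient: P1 (A <- K -> Z -> U -> C) has no collider blocking it and no conditioned non-collider, so it is open.
Try {K}:
  P1: blocked at fork node K ∈ conditioning set.
  P2: blocked at fork node K ∈ conditioning set.
{K} contains no descendant of A and blocks every backdoor path.
No other singleton works — e.g. {N} leaves P1 open — so {K} is the unique smallest valid adjustment set.

{K}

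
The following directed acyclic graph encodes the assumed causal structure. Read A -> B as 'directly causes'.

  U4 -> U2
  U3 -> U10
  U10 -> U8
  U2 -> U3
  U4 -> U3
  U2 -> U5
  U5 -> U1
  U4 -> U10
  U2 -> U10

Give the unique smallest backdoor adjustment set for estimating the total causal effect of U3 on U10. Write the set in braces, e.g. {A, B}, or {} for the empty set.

Variables eligible for adjustment (non-descendants of U3, excluding U3 and U10): {U1, U2, U4, U5}.
Backdoor paths from U3 to U10:
  P1: U3 <- U4 -> U2 -> U10
  P2: U3 <- U4 -> U10
  P3: U3 <- U2 <- U4 -> U10
  P4: U3 <- U2 -> U10
The empty set is not sufficient: P1 (U3 <- U4 -> U2 -> U10) has no collider blocking it and no conditioned non-collider, so it is open.
Try {U2, U4}:
  P1: blocked at fork node U4 ∈ conditioning set.
  P2: blocked at fork node U4 ∈ conditioning set.
  P3: blocked at chain node U2 ∈ conditioning set.
  P4: blocked at fork node U2 ∈ conditioning set.
{U2, U4} contains no descendant of U3 and blocks every backdoor path.
Every element of {U2, U4} is needed (dropping U2 leaves P4 open; dropping U4 leaves P2 open), so no proper subset is valid.
Among all size-2 subsets of the eligible variables, only {U2, U4} blocks every backdoor path, so it is the unique smallest valid adjustment set.

{U2, U4}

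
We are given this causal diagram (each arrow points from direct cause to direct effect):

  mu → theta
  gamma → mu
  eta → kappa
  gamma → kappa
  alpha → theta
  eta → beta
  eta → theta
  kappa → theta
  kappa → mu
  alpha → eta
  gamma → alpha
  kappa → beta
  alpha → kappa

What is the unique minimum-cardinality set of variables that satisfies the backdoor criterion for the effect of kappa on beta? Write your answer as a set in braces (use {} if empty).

Variables eligible for adjustment (non-descendants of kappa, excluding kappa and beta): {alpha, eta, gamma}.
Backdoor paths from kappa to beta:
  P1: kappa <- gamma -> alpha -> eta -> beta
  P2: kappa <- gamma -> alpha -> theta <- eta -> beta
  P3: kappa <- gamma -> mu -> theta <- alpha -> eta -> beta
  P4: kappa <- gamma -> mu -> theta <- eta -> beta
  P5: kappa <- alpha <- gamma -> mu -> theta <- eta -> beta
  P6: kappa <- alpha -> eta -> beta
  P7: kappa <- alpha -> theta <- eta -> beta
  P8: kappa <- eta -> beta
The empty set is not sufficient: P1 (kappa <- gamma -> alpha -> eta -> beta) has no collider blocking it and no conditioned non-collider, so it is open.
Try {eta}:
  P1: blocked at chain node eta ∈ conditioning set.
  P2: blocked at collider theta (neither it nor any descendant is in the conditioning set).
  P3: blocked at collider theta (neither it nor any descendant is in the conditioning set).
  P4: blocked at collider theta (neither it nor any descendant is in the conditioning set).
  P5: blocked at collider theta (neither it nor any descendant is in the conditioning set).
  P6: blocked at chain node eta ∈ conditioning set.
  P7: blocked at collider theta (neither it nor any descendant is in the conditioning set).
  P8: blocked at fork node eta ∈ conditioning set.
{eta} contains no descendant of kappa and blocks every backdoor path.
No other singleton works — e.g. {gamma} leaves P6 open — so {eta} is the unique smallest valid adjustment set.

{eta}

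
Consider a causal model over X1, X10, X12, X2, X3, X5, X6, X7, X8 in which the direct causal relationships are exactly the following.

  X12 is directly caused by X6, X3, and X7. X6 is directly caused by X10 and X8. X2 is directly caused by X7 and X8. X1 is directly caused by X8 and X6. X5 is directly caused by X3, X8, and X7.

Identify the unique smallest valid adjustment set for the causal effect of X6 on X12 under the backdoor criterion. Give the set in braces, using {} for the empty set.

Variables eligible for adjustment (non-descendants of X6, excluding X6 and X12): {X10, X2, X3, X5, X7, X8}.
Backdoor paths from X6 to X12:
  P1: X6 <- X8 -> X2 <- X7 -> X12
  P2: X6 <- X8 -> X2 <- X7 -> X5 <- X3 -> X12
  P3: X6 <- X8 -> X5 <- X7 -> X12
  P4: X6 <- X8 -> X5 <- X3 -> X12
Each backdoor path contains an unconditioned collider, so every path is already blocked with the empty conditioning set:
  P1: blocked at collider X2 (neither it nor any descendant is in the conditioning set).
  P2: blocked at collider X2 (neither it nor any descendant is in the conditioning set).
  P3: blocked at collider X5 (neither it nor any descendant is in the conditioning set).
  P4: blocked at collider X5 (neither it nor any descendant is in the conditioning set).
The empty set is therefore the unique smallest valid set.

{}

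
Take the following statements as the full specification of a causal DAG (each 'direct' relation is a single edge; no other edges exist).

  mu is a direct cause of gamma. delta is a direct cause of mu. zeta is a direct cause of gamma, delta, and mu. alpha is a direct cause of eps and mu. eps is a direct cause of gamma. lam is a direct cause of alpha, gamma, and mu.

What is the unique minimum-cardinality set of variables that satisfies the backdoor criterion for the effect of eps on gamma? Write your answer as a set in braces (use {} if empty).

Variables eligible for adjustment (non-descendants of eps, excluding eps and gamma): {alpha, delta, lam, mu, zeta}.
Backdoor paths from eps to gamma:
  P1: eps <- alpha <- lam -> mu <- zeta -> gamma
  P2: eps <- alpha <- lam -> mu <- delta <- zeta -> gamma
  P3: eps <- alpha <- lam -> mu -> gamma
  P4: eps <- alpha <- lam -> gamma
  P5: eps <- alpha -> mu <- zeta -> gamma
  P6: eps <- alpha -> mu <- lam -> gamma
  P7: eps <- alpha -> mu <- delta <- zeta -> gamma
  P8: eps <- alpha -> mu -> gamma
The empty set is not sufficient: P3 (eps <- alpha <- lam -> mu -> gamma) has no collider blocking it and no conditioned non-collider, so it is open.
Try {alpha}:
  P1: blocked at chain node alpha ∈ conditioning set.
  P2: blocked at chain node alpha ∈ conditioning set.
  P3: blocked at chain node alpha ∈ conditioning set.
  P4: blocked at chain node alpha ∈ conditioning set.
  P5: blocked at fork node alpha ∈ conditioning set.
  P6: blocked at fork node alpha ∈ conditioning set.
  P7: blocked at fork node alpha ∈ conditioning set.
  P8: blocked at fork node alpha ∈ conditioning set.
{alpha} contains no descendant of eps and blocks every backdoor path.
No other singleton works — e.g. {zeta} leaves P3 open — so {alpha} is the unique smallest valid adjustment set.

{alpha}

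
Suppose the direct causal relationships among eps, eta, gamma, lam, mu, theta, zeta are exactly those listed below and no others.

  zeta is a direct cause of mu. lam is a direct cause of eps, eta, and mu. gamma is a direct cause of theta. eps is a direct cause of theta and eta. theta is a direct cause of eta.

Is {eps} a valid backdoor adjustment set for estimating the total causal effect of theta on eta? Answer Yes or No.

Yes

Backdoor paths from theta to eta (paths whose first edge points into theta):
  P1: theta <- eps <- lam -> eta
  P2: theta <- eps -> eta
Condition 1 (no descendant of theta in the set): holds — descendants of theta are {eta}; none are in {eps}.
Condition 2 (every backdoor path blocked by {eps}):
  P1: blocked at chain node eps ∈ conditioning set.
  P2: blocked at fork node eps ∈ conditioning set.
{eps} satisfies the backdoor criterion.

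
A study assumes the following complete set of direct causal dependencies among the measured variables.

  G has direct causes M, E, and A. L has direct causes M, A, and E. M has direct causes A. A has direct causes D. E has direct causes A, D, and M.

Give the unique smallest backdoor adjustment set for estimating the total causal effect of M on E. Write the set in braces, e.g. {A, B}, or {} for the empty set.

Variables eligible for adjustment (non-descendants of M, excluding M and E): {A, D}.
Backdoor paths from M to E:
  P1: M <- A <- D -> E
  P2: M <- A -> E
  P3: M <- A -> L <- E
  P4: M <- A -> G <- E
The empty set is not sufficient: P1 (M <- A <- D -> E) has no collider blocking it and no conditioned non-collider, so it is open.
Try {A}:
  P1: blocked at chain node A ∈ conditioning set.
  P2: blocked at fork node A ∈ conditioning set.
  P3: blocked at fork node A ∈ conditioning set.
  P4: blocked at fork node A ∈ conditioning set.
{A} contains no descendant of M and blocks every backdoor path.
No other singleton works — e.g. {D} leaves P2 open — so {A} is the unique smallest valid adjustment set.

{A}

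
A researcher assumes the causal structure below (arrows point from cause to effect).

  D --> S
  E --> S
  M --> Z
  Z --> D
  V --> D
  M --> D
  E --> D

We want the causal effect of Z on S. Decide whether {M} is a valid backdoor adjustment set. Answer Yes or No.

Backdoor paths from Z to S (paths whose first edge points into Z):
  P1: Z <- M -> D <- E -> S
  P2: Z <- M -> D -> S
Condition 1 (no descendant of Z in the set): holds — descendants of Z are {D, S}; none are in {M}.
Condition 2 (every backdoor path blocked by {M}):
  P1: blocked at fork node M ∈ conditioning set.
  P2: blocked at fork node M ∈ conditioning set.
{M} satisfies the backdoor criterion.

Yes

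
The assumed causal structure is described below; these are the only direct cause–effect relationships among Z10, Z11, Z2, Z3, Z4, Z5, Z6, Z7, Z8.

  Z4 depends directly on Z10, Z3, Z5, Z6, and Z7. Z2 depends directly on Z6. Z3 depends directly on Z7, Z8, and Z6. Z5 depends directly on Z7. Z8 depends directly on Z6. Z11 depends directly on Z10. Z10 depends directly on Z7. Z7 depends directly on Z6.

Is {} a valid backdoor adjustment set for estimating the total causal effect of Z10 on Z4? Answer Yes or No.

No

Backdoor paths from Z10 to Z4 (paths whose first edge points into Z10):
  P1: Z10 <- Z7 <- Z6 -> Z8 -> Z3 -> Z4
  P2: Z10 <- Z7 <- Z6 -> Z3 -> Z4
  P3: Z10 <- Z7 <- Z6 -> Z4
  P4: Z10 <- Z7 -> Z5 -> Z4
  P5: Z10 <- Z7 -> Z3 <- Z6 -> Z4
  P6: Z10 <- Z7 -> Z3 <- Z8 <- Z6 -> Z4
  P7: Z10 <- Z7 -> Z3 -> Z4
  P8: Z10 <- Z7 -> Z4
Condition 1 (no descendant of Z10 in the set): holds — descendants of Z10 are {Z11, Z4}; none are in {}.
Condition 2 (every backdoor path blocked by {}):
  P1: open — no interior node is in the conditioning set.
  P2: open — no interior node is in the conditioning set.
  P3: open — no interior node is in the conditioning set.
  P4: open — no interior node is in the conditioning set.
  P5: blocked at collider Z3 (neither it nor any descendant is in the conditioning set).
  P6: blocked at collider Z3 (neither it nor any descendant is in the conditioning set).
  P7: open — no interior node is in the conditioning set.
  P8: open — no interior node is in the conditioning set.
{} does not satisfy the backdoor criterion.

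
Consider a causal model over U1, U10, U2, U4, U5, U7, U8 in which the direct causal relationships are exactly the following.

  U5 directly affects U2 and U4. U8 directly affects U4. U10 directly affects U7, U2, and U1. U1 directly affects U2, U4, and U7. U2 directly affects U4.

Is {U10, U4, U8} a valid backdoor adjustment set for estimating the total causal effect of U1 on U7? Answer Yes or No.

Backdoor paths from U1 to U7 (paths whose first edge points into U1):
  P1: U1 <- U10 -> U7
Condition 1 (no descendant of U1 in the set): FAILS — U4 is a descendant of U1.
Condition 2 (every backdoor path blocked by {U10, U4, U8}):
  P1: blocked at fork node U10 ∈ conditioning set.
{U10, U4, U8} does not satisfy the backdoor criterion.

No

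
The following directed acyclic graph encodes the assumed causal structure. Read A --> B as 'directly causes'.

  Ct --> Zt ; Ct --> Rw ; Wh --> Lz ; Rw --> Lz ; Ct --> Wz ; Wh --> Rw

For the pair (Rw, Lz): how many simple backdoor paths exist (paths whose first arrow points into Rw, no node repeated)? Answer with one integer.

A backdoor path from Rw to Lz is any simple undirected path whose first edge points into Rw (i.e. leaves Rw via a parent).
Parents of Rw: {Ct, Wh}.
Enumerating:
  P1: Rw <- Wh -> Lz
That exhausts the simple backdoor paths. Count: 1.

1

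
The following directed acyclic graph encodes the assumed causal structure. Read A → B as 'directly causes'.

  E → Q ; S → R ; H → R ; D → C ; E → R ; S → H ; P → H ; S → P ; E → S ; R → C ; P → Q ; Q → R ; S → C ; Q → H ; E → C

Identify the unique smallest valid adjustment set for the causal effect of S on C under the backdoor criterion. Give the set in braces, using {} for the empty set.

Variables eligible for adjustment (non-descendants of S, excluding S and C): {D, E}.
Backdoor paths from S to C:
  P1: S <- E -> Q <- P -> H -> R -> C
  P2: S <- E -> Q -> H -> R -> C
  P3: S <- E -> Q -> R -> C
  P4: S <- E -> R -> C
  P5: S <- E -> C
The empty set is not sufficient: P2 (S <- E -> Q -> H -> R -> C) has no collider blocking it and no conditioned non-collider, so it is open.
Try {E}:
  P1: blocked at fork node E ∈ conditioning set.
  P2: blocked at fork node E ∈ conditioning set.
  P3: blocked at fork node E ∈ conditioning set.
  P4: blocked at fork node E ∈ conditioning set.
  P5: blocked at fork node E ∈ conditioning set.
{E} contains no descendant of S and blocks every backdoor path.
No other singleton works — e.g. {D} leaves P2 open — so {E} is the unique smallest valid adjustment set.

{E}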